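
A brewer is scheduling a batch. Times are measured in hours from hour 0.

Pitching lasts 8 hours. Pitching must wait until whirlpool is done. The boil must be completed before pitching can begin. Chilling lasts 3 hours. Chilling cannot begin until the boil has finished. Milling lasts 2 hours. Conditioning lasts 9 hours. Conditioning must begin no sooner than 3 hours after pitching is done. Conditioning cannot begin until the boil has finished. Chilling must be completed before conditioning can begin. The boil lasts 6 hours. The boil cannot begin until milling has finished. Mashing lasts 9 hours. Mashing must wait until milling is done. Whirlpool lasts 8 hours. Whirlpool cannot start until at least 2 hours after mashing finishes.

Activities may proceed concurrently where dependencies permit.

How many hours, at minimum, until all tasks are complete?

Milling has no prerequisites, so it starts at hour 0 and finishes at hour 2.
The boil cannot begin until milling (finishes hour 2). It runs from hour 2 to 2 + 6 = hour 8.
After the boil (finishes hour 8), chilling can start at hour 8 and finishes at hour 11.
Mashing cannot begin until milling (finishes hour 2). It runs from hour 2 to 2 + 9 = hour 11.
Whirlpool waits on mashing (finishes hour 11, plus 2-hour gap → hour 13), so it starts at hour 13 and finishes at 13 + 8 = hour 21.
For pitching: whirlpool (finishes hour 21); the boil (finishes hour 8). Taking the maximum gives a start of hour 21, and it finishes at 21 + 8 = hour 29.
Conditioning has to wait for pitching (finishes hour 29, plus 3-hour gap → hour 32); the boil (finishes hour 8); chilling (finishes hour 11). The latest of these is hour 32, so conditioning runs hour 32 to 32 + 9 = hour 41.
All tasks are finished once the last one completes. Finish times: Milling at 2, Mashing at 11, The boil at 8, Whirlpool at 21, Chilling at 11, Pitching at 29, Conditioning at 41. The latest is hour 41.

41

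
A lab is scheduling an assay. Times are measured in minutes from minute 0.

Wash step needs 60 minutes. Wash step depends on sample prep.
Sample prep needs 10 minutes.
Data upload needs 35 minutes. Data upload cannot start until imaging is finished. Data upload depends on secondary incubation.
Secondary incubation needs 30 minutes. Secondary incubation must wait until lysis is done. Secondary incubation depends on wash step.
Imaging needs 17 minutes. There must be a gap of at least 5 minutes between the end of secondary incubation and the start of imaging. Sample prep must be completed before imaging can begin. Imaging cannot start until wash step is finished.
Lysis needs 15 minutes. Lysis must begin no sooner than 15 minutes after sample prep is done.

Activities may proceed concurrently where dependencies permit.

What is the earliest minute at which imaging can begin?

Sample prep can start immediately at minute 0; it finishes at minute 10.
Wash step cannot begin until sample prep (finishes minute 10). It runs from minute 10 to 10 + 60 = minute 70.
Lysis waits on sample prep (finishes minute 10, plus 15-minute gap → minute 25), so it starts at minute 25 and finishes at 25 + 15 = minute 40.
Secondary incubation has to wait for lysis (finishes minute 40); wash step (finishes minute 70). The latest of these is minute 70, so secondary incubation runs minute 70 to 70 + 30 = minute 100.
Imaging waits on secondary incubation (finishes minute 100, plus 5-minute gap → minute 105); sample prep (finishes minute 10); wash step (finishes minute 70). The latest of these is minute 105, which is the earliest imaging can start.

105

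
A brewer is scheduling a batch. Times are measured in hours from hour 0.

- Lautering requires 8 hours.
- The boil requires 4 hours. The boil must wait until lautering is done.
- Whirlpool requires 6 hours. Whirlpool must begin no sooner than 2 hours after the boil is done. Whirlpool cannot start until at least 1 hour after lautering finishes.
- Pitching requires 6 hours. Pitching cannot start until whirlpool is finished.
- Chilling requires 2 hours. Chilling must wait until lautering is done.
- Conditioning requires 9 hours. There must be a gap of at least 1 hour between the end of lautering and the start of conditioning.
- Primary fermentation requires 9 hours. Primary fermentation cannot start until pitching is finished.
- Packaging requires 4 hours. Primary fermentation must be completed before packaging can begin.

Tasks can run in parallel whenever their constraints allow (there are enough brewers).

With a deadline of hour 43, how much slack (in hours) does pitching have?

Lautering has no prerequisites, so it starts at hour 0 and finishes at hour 8.
After lautering (finishes hour 8), the boil can start at hour 8 and finishes at hour 12.
Whirlpool has to wait for the boil (finishes hour 12, plus 2-hour gap → hour 14); lautering (finishes hour 8, plus 1-hour gap → hour 9). The latest of these is hour 14, so whirlpool runs hour 14 to 14 + 6 = hour 20.
Pitching cannot begin until whirlpool (finishes hour 20). It runs from hour 20 to 20 + 6 = hour 26.

Working backward from the deadline:
Packaging must finish by hour 43; it takes 4 hours, so it must start by 43 − 4 = hour 39.
Primary fermentation must finish before packaging (must start by hour 39). With a 9-hour duration, primary fermentation must start by 39 − 9 = hour 30.
Pitching feeds into primary fermentation (must start by hour 30); so pitching must finish by hour 30 and therefore start by hour 24.
So pitching can start as early as hour 20 and as late as hour 24, giving 24 − 20 = 4 hours of slack.

4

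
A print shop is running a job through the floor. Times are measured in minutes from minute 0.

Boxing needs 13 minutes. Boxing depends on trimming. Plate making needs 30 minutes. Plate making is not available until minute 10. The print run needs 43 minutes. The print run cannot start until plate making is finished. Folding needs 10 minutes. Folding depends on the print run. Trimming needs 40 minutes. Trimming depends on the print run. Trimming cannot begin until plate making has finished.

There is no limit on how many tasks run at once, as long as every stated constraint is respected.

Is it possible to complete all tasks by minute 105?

After its own release at minute 10, plate making can start at minute 10 and finishes at minute 40.
The print run cannot begin until plate making (finishes minute 40). It runs from minute 40 to 40 + 43 = minute 83.
Folding waits on the print run (finishes minute 83), so it starts at minute 83 and finishes at 83 + 10 = minute 93.
Trimming has to wait for the print run (finishes minute 83); plate making (finishes minute 40). The latest of these is minute 83, so trimming runs minute 83 to 83 + 40 = minute 123.
Boxing waits on trimming (finishes minute 123), so it starts at minute 123 and finishes at 123 + 13 = minute 136.
The earliest everything can be done is minute 136, which is after the deadline of 105, so it is not possible.

No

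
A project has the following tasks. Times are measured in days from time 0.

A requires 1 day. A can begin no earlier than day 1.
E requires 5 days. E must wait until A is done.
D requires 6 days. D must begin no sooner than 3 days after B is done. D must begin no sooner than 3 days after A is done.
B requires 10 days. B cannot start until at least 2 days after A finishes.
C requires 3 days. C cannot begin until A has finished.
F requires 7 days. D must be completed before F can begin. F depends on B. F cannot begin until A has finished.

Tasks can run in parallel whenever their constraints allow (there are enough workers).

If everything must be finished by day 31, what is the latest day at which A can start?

2

F must finish by day 31; it takes 7 days, so it must start by 31 − 7 = day 24.
D feeds into F (must start by day 24); so D must finish by day 24 and therefore start by day 18.
B has several dependents: D (must start by day 18, minus 3-day gap → day 15); F (must start by day 24). The earliest of those limits is day 15, so B must start by 15 − 10 = day 5.
C has no dependents, so it just needs to finish by day 31. Starting by 31 − 3 = day 28 achieves that.
To finish by day 31, E (duration 5) must start no later than day 26.
A has several dependents: B (must start by day 5, minus 2-day gap → day 3); C (must start by day 28); D (must start by day 18, minus 3-day gap → day 15); E (must start by day 26); F (must start by day 24). The earliest of those limits is day 3, so A must start by 3 − 1 = day 2.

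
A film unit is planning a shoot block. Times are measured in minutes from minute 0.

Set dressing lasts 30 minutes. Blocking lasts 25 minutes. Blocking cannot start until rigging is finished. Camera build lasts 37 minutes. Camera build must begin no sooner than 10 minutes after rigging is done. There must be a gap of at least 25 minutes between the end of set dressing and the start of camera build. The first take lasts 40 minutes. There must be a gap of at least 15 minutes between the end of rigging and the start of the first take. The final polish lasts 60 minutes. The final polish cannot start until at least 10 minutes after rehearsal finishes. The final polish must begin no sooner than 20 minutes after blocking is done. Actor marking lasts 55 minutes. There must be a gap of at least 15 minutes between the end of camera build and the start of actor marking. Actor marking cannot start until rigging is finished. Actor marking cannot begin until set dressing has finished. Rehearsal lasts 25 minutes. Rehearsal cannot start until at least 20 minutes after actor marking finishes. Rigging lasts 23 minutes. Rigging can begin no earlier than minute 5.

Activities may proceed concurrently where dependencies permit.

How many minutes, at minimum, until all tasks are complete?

Set dressing can start immediately at minute 0; it finishes at minute 30.
Rigging waits on its own release at minute 5, so it starts at minute 5 and finishes at 5 + 23 = minute 28.
After rigging (finishes minute 28, plus 15-minute gap → minute 43), the first take can start at minute 43 and finishes at minute 83.
After rigging (finishes minute 28), blocking can start at minute 28 and finishes at minute 53.
Camera build cannot start until rigging (finishes minute 28, plus 10-minute gap → minute 38); set dressing (finishes minute 30, plus 25-minute gap → minute 55). The controlling bound is minute 55, so camera build finishes at 55 + 37 = minute 92.
Actor marking needs all of camera build (finishes minute 92, plus 15-minute gap → minute 107); rigging (finishes minute 28); set dressing (finishes minute 30). That puts its earliest start at minute 107; it finishes at 107 + 55 = minute 162.
Rehearsal cannot begin until actor marking (finishes minute 162, plus 20-minute gap → minute 182). It runs from minute 182 to 182 + 25 = minute 207.
The final polish needs all of rehearsal (finishes minute 207, plus 10-minute gap → minute 217); blocking (finishes minute 53, plus 20-minute gap → minute 73). That puts its earliest start at minute 217; it finishes at 217 + 60 = minute 277.
All tasks are finished once the last one completes. Finish times: Rigging at 28, Set dressing at 30, Camera build at 92, Blocking at 53, Actor marking at 162, Rehearsal at 207, The final polish at 277, The first take at 83. The latest is minute 277.

277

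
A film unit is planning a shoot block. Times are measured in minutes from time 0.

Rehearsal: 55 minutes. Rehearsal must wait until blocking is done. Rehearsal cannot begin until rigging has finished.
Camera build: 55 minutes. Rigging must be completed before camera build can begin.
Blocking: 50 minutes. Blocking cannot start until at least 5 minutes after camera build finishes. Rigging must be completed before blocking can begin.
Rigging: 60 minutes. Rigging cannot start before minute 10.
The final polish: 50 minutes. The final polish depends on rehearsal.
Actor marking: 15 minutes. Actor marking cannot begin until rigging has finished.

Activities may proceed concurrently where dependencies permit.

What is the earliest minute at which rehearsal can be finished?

After its own release at minute 10, rigging can start at minute 10 and finishes at minute 70.
Camera build waits on rigging (finishes minute 70), so it starts at minute 70 and finishes at 70 + 55 = minute 125.
Blocking cannot start until camera build (finishes minute 125, plus 5-minute gap → minute 130); rigging (finishes minute 70). The controlling bound is minute 130, so blocking finishes at 130 + 50 = minute 180.
Rehearsal cannot start until blocking (finishes minute 180); rigging (finishes minute 70). The controlling bound is minute 180, so rehearsal finishes at 180 + 55 = minute 235.

235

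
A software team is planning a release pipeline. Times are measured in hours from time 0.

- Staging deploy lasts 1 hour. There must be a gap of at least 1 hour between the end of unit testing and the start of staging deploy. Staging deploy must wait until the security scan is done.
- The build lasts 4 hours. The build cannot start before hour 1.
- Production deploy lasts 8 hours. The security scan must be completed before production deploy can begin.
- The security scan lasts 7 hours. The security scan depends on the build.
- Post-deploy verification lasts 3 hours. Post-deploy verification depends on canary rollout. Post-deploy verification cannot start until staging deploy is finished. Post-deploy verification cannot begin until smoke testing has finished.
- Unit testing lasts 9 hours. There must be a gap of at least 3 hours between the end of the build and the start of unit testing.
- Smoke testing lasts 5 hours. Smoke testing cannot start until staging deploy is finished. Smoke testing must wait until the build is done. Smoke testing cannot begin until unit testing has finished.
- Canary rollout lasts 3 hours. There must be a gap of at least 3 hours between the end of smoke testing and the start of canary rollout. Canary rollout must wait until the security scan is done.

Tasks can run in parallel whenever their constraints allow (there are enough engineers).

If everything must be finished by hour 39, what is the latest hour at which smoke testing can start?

To finish by hour 39, post-deploy verification (duration 3) must start no later than hour 36.
Since post-deploy verification (must start by hour 36) depends on it, canary rollout must finish by hour 36. Backing off its 3-hour duration gives a latest start of hour 33.
Smoke testing has several dependents: canary rollout (must start by hour 33, minus 3-hour gap → hour 30); post-deploy verification (must start by hour 36). The earliest of those limits is hour 30, so smoke testing must start by 30 − 5 = hour 25.

25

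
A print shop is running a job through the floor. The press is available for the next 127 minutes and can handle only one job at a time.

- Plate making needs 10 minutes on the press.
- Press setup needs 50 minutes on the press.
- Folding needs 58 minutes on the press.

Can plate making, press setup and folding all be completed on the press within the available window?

Yes

Running back to back, the jobs need 10 + 50 + 58 = 118 minutes on the press.
Since 118 ≤ 127, they fit within the window.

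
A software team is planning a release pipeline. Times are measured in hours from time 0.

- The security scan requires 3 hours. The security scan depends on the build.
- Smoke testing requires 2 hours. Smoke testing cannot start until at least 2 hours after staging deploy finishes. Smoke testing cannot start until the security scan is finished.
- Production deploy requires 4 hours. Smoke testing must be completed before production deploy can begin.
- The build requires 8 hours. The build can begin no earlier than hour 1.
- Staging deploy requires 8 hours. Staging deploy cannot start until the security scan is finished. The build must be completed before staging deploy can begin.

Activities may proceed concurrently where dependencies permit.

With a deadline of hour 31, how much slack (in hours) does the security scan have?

3

The build waits on its own release at hour 1, so it starts at hour 1 and finishes at 1 + 8 = hour 9.
The security scan waits on the build (finishes hour 9), so it starts at hour 9 and finishes at 9 + 3 = hour 12.

Working backward from the deadline:
Nothing follows production deploy; the deadline of hour 31 is its only limit. It must start by 31 − 4 = hour 27.
Smoke testing has to be done before production deploy (must start by hour 27). That means finishing by hour 27, i.e. starting by 27 − 2 = hour 25.
Staging deploy must finish before smoke testing (must start by hour 25, minus 2-hour gap → hour 23). With an 8-hour duration, staging deploy must start by 23 − 8 = hour 15.
The security scan has several dependents: staging deploy (must start by hour 15); smoke testing (must start by hour 25). The earliest of those limits is hour 15, so the security scan must start by 15 − 3 = hour 12.
So the security scan can start as early as hour 9 and as late as hour 12, giving 12 − 9 = 3 hours of slack.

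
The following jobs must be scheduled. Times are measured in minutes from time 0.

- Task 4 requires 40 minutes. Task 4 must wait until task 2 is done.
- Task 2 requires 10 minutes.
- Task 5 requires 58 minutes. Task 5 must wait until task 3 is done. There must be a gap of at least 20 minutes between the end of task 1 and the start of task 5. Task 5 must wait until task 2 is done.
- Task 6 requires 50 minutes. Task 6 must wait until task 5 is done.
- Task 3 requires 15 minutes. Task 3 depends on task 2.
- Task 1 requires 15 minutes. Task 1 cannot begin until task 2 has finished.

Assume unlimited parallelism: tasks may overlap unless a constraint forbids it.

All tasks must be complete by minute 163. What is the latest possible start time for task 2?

10

Task 6 must finish by minute 163; it takes 50 minutes, so it must start by 163 − 50 = minute 113.
Task 5 has to be done before task 6 (must start by minute 113). That means finishing by minute 113, i.e. starting by 113 − 58 = minute 55.
Task 1 feeds into task 5 (must start by minute 55, minus 20-minute gap → minute 35); so task 1 must finish by minute 35 and therefore start by minute 20.
Since task 5 (must start by minute 55) depends on it, task 3 must finish by minute 55. Backing off its 15-minute duration gives a latest start of minute 40.
Task 4 must finish by minute 163; it takes 40 minutes, so it must start by 163 − 40 = minute 123.
Task 2 has several dependents: task 1 (must start by minute 20); task 3 (must start by minute 40); task 4 (must start by minute 123); task 5 (must start by minute 55). The earliest of those limits is minute 20, so task 2 must start by 20 − 10 = minute 10.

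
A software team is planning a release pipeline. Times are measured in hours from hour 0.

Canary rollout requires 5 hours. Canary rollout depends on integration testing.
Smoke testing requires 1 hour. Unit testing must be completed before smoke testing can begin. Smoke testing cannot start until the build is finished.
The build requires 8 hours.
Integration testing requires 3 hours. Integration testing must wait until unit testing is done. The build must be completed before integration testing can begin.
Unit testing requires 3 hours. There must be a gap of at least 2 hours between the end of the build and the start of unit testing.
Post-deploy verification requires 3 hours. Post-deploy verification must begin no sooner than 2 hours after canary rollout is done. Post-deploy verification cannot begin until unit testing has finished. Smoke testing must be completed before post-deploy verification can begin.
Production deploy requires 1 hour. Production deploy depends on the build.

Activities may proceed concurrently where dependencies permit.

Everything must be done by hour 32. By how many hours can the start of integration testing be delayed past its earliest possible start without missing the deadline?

Nothing blocks the build, so it runs from hour 0 to hour 8.
Unit testing cannot begin until the build (finishes hour 8, plus 2-hour gap → hour 10). It runs from hour 10 to 10 + 3 = hour 13.
Integration testing has to wait for unit testing (finishes hour 13); the build (finishes hour 8). The latest of these is hour 13, so integration testing runs hour 13 to 13 + 3 = hour 16.

Working backward from the deadline:
Post-deploy verification must finish by hour 32; it takes 3 hours, so it must start by 32 − 3 = hour 29.
Canary rollout must finish before post-deploy verification (must start by hour 29, minus 2-hour gap → hour 27). With a 5-hour duration, canary rollout must start by 27 − 5 = hour 22.
Integration testing must finish before canary rollout (must start by hour 22). With a 3-hour duration, integration testing must start by 22 − 3 = hour 19.
So integration testing can start as early as hour 13 and as late as hour 19, giving 19 − 13 = 6 hours of slack.

6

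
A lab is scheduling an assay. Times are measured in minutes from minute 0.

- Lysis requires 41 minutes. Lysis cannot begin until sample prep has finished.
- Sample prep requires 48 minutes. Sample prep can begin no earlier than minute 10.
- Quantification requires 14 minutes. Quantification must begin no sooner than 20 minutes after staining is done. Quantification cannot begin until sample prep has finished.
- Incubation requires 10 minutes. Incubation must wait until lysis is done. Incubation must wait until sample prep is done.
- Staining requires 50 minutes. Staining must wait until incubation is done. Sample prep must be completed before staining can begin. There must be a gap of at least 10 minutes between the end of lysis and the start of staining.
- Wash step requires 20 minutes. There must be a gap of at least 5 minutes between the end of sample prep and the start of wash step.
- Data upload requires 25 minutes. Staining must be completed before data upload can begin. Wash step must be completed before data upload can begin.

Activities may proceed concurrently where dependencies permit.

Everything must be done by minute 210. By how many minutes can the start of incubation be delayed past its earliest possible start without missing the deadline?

17

Sample prep waits on its own release at minute 10, so it starts at minute 10 and finishes at 10 + 48 = minute 58.
Lysis cannot begin until sample prep (finishes minute 58). It runs from minute 58 to 58 + 41 = minute 99.
Incubation cannot start until lysis (finishes minute 99); sample prep (finishes minute 58). The controlling bound is minute 99, so incubation finishes at 99 + 10 = minute 109.

Working backward from the deadline:
To finish by minute 210, quantification (duration 14) must start no later than minute 196.
Nothing follows data upload; the deadline of minute 210 is its only limit. It must start by 210 − 25 = minute 185.
For staining: quantification (must start by minute 196, minus 20-minute gap → minute 176); data upload (must start by minute 185). The most restrictive is minute 176; with a 50-minute duration, staining must start by minute 126.
Incubation feeds into staining (must start by minute 126); so incubation must finish by minute 126 and therefore start by minute 116.
So incubation can start as early as minute 99 and as late as minute 116, giving 116 − 99 = 17 minutes of slack.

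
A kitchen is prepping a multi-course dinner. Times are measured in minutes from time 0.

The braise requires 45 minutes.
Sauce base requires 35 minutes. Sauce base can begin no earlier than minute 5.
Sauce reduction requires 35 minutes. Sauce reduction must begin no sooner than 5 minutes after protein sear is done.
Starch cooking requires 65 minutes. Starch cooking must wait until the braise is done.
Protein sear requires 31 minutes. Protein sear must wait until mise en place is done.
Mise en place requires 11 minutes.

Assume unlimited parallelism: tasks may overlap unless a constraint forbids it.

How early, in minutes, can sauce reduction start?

47

Mise en place has no prerequisites, so it starts at minute 0 and finishes at minute 11.
Protein sear cannot begin until mise en place (finishes minute 11). It runs from minute 11 to 11 + 31 = minute 42.
Sauce reduction waits on protein sear (finishes minute 42, plus 5-minute gap → minute 47), so the earliest it can start is minute 47.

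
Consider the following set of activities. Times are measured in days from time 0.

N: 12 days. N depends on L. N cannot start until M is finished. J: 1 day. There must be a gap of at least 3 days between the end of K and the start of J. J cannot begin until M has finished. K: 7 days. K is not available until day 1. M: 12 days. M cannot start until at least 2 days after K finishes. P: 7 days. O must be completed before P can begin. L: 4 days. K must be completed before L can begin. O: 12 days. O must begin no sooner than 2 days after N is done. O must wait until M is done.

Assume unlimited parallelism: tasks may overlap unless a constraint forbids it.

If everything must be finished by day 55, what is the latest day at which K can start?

P has no dependents, so it just needs to finish by day 55. Starting by 55 − 7 = day 48 achieves that.
O must finish before P (must start by day 48). With a 12-day duration, O must start by 48 − 12 = day 36.
N has to be done before O (must start by day 36, minus 2-day gap → day 34). That means finishing by day 34, i.e. starting by 34 − 12 = day 22.
L has to be done before N (must start by day 22). That means finishing by day 22, i.e. starting by 22 − 4 = day 18.
J has no dependents, so it just needs to finish by day 55. Starting by 55 − 1 = day 54 achieves that.
M must finish in time for J (must start by day 54); N (must start by day 22); O (must start by day 36). The tightest is day 22, so M must start by 22 − 12 = day 10.
For K: J (must start by day 54, minus 3-day gap → day 51); L (must start by day 18); M (must start by day 10, minus 2-day gap → day 8). The most restrictive is day 8; with a 7-day duration, K must start by day 1.

1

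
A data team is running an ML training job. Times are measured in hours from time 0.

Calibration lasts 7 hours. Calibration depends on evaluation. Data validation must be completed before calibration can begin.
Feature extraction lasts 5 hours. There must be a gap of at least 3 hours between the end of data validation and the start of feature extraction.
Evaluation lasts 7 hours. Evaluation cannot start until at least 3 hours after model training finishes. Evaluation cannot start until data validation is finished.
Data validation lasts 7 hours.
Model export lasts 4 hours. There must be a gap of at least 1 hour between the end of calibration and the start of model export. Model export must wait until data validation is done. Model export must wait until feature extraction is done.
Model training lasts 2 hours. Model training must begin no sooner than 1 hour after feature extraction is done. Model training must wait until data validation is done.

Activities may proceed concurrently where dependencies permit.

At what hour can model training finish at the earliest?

Data validation has no prerequisites, so it starts at hour 0 and finishes at hour 7.
After data validation (finishes hour 7, plus 3-hour gap → hour 10), feature extraction can start at hour 10 and finishes at hour 15.
Model training has to wait for feature extraction (finishes hour 15, plus 1-hour gap → hour 16); data validation (finishes hour 7). The latest of these is hour 16, so model training runs hour 16 to 16 + 2 = hour 18.

18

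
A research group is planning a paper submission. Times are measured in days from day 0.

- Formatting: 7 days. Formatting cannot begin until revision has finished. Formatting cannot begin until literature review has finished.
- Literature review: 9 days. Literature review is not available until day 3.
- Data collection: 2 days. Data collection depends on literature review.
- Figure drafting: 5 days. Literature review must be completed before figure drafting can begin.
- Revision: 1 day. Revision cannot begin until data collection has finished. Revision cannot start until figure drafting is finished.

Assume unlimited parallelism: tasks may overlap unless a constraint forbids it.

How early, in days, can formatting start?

18

Literature review waits on its own release at day 3, so it starts at day 3 and finishes at 3 + 9 = day 12.
Figure drafting cannot begin until literature review (finishes day 12). It runs from day 12 to 12 + 5 = day 17.
After literature review (finishes day 12), data collection can start at day 12 and finishes at day 14.
Revision cannot start until data collection (finishes day 14); figure drafting (finishes day 17). The controlling bound is day 17, so revision finishes at 17 + 1 = day 18.
Formatting waits on revision (finishes day 18); literature review (finishes day 12). The latest of these is day 18, which is the earliest formatting can start.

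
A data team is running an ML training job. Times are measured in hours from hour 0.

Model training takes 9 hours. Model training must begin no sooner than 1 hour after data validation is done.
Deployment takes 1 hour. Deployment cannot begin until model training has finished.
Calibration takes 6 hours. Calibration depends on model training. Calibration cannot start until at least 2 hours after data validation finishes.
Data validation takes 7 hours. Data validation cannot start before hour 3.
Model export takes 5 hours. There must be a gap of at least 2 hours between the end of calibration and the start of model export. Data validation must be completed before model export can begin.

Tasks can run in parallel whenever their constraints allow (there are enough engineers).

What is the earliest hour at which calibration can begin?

Data validation waits on its own release at hour 3, so it starts at hour 3 and finishes at 3 + 7 = hour 10.
Model training waits on data validation (finishes hour 10, plus 1-hour gap → hour 11), so it starts at hour 11 and finishes at 11 + 9 = hour 20.
Calibration waits on model training (finishes hour 20); data validation (finishes hour 10, plus 2-hour gap → hour 12). The latest of these is hour 20, which is the earliest calibration can start.

20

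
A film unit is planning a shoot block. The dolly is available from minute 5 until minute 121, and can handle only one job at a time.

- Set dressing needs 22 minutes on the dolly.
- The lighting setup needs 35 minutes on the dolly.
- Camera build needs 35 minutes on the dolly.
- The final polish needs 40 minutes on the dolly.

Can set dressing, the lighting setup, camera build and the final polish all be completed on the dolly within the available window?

No

The dolly window is 121 − 5 = 116 minutes.
Running back to back, the jobs need 22 + 35 + 35 + 40 = 132 minutes on the dolly.
Since 132 > 116, they cannot all fit.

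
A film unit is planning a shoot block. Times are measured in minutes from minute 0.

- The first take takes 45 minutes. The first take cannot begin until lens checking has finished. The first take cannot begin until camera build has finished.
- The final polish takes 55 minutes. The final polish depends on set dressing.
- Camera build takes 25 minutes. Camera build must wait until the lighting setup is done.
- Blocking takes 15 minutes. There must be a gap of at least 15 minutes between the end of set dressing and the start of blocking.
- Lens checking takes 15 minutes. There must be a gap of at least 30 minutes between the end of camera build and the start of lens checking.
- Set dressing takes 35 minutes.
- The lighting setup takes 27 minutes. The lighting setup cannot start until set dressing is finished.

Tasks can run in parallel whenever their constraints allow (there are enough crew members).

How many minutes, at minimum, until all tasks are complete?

177

Set dressing has no prerequisites, so it starts at minute 0 and finishes at minute 35.
After set dressing (finishes minute 35), the final polish can start at minute 35 and finishes at minute 90.
Blocking waits on set dressing (finishes minute 35, plus 15-minute gap → minute 50), so it starts at minute 50 and finishes at 50 + 15 = minute 65.
The lighting setup cannot begin until set dressing (finishes minute 35). It runs from minute 35 to 35 + 27 = minute 62.
Camera build cannot begin until the lighting setup (finishes minute 62). It runs from minute 62 to 62 + 25 = minute 87.
Lens checking cannot begin until camera build (finishes minute 87, plus 30-minute gap → minute 117). It runs from minute 117 to 117 + 15 = minute 132.
The first take cannot start until lens checking (finishes minute 132); camera build (finishes minute 87). The controlling bound is minute 132, so the first take finishes at 132 + 45 = minute 177.
All tasks are finished once the last one completes. Finish times: Set dressing at 35, The lighting setup at 62, Camera build at 87, Lens checking at 132, Blocking at 65, The final polish at 90, The first take at 177. The latest is minute 177.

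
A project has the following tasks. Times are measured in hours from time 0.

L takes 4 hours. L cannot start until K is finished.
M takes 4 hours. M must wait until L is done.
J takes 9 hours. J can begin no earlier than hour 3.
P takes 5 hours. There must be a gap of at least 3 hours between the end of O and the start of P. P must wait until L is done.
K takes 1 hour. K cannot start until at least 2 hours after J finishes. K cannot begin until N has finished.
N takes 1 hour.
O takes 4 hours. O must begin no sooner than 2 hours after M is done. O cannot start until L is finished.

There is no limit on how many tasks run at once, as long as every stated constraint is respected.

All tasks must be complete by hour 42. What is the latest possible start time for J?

8

P has no dependents, so it just needs to finish by hour 42. Starting by 42 − 5 = hour 37 achieves that.
O feeds into P (must start by hour 37, minus 3-hour gap → hour 34); so O must finish by hour 34 and therefore start by hour 30.
M must finish before O (must start by hour 30, minus 2-hour gap → hour 28). With a 4-hour duration, M must start by 28 − 4 = hour 24.
For L: M (must start by hour 24); O (must start by hour 30); P (must start by hour 37). The most restrictive is hour 24; with a 4-hour duration, L must start by hour 20.
K feeds into L (must start by hour 20); so K must finish by hour 20 and therefore start by hour 19.
J has to be done before K (must start by hour 19, minus 2-hour gap → hour 17). That means finishing by hour 17, i.e. starting by 17 − 9 = hour 8.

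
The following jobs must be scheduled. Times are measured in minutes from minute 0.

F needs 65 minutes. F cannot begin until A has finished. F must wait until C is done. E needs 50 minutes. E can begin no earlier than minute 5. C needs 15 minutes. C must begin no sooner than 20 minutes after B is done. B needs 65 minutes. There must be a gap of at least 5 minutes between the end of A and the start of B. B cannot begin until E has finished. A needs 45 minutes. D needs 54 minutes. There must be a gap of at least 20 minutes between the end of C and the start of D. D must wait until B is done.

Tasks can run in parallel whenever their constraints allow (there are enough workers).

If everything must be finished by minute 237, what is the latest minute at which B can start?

To finish by minute 237, D (duration 54) must start no later than minute 183.
F must finish by minute 237; it takes 65 minutes, so it must start by 237 − 65 = minute 172.
For C: D (must start by minute 183, minus 20-minute gap → minute 163); F (must start by minute 172). The most restrictive is minute 163; with a 15-minute duration, C must start by minute 148.
B feeds C (must start by minute 148, minus 20-minute gap → minute 128); D (must start by minute 183). Taking the minimum, B must finish by minute 128 and start by 128 − 65 = minute 63.

63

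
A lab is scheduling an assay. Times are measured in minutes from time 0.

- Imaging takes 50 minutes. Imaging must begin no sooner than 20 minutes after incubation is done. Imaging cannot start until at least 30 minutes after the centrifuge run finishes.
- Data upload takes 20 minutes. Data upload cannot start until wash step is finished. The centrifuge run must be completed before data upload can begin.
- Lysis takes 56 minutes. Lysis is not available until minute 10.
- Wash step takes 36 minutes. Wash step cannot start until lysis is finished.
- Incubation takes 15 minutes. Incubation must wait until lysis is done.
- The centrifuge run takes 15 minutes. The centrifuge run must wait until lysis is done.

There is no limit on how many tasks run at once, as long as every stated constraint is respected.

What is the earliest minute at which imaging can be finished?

Lysis cannot begin until its own release at minute 10. It runs from minute 10 to 10 + 56 = minute 66.
The centrifuge run cannot begin until lysis (finishes minute 66). It runs from minute 66 to 66 + 15 = minute 81.
Incubation waits on lysis (finishes minute 66), so it starts at minute 66 and finishes at 66 + 15 = minute 81.
For imaging: incubation (finishes minute 81, plus 20-minute gap → minute 101); the centrifuge run (finishes minute 81, plus 30-minute gap → minute 111). Taking the maximum gives a start of minute 111, and it finishes at 111 + 50 = minute 161.

161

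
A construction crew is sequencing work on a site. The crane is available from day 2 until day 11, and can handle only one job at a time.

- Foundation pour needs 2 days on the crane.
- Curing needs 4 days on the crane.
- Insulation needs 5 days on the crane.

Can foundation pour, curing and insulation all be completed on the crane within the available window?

No

The crane window is 11 − 2 = 9 days.
Running back to back, the jobs need 2 + 4 + 5 = 11 days on the crane.
Since 11 > 9, they cannot all fit.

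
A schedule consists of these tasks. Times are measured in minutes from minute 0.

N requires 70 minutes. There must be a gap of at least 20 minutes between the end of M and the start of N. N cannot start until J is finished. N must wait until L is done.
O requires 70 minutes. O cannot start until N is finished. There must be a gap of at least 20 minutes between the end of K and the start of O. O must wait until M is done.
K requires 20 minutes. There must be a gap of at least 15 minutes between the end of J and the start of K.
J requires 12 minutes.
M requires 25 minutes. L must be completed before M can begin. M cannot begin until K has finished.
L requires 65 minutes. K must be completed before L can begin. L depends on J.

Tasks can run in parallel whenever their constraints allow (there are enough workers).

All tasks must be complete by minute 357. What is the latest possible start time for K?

O has no dependents, so it just needs to finish by minute 357. Starting by 357 − 70 = minute 287 achieves that.
Since O (must start by minute 287) depends on it, N must finish by minute 287. Backing off its 70-minute duration gives a latest start of minute 217.
M has several dependents: N (must start by minute 217, minus 20-minute gap → minute 197); O (must start by minute 287). The earliest of those limits is minute 197, so M must start by 197 − 25 = minute 172.
L must finish in time for M (must start by minute 172); N (must start by minute 217). The tightest is minute 172, so L must start by 172 − 65 = minute 107.
K feeds L (must start by minute 107); M (must start by minute 172); O (must start by minute 287, minus 20-minute gap → minute 267). Taking the minimum, K must finish by minute 107 and start by 107 − 20 = minute 87.

87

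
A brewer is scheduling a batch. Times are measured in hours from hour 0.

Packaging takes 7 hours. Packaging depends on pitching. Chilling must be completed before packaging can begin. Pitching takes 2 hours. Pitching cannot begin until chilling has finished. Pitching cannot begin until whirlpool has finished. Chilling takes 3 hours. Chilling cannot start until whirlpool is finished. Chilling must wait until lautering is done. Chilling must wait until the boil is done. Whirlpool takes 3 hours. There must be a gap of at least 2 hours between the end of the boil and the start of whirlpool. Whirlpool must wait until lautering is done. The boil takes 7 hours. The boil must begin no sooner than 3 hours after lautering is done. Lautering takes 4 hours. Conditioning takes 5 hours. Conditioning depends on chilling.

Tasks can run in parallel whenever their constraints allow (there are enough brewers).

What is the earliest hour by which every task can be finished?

Nothing blocks lautering, so it runs from hour 0 to hour 4.
The boil cannot begin until lautering (finishes hour 4, plus 3-hour gap → hour 7). It runs from hour 7 to 7 + 7 = hour 14.
Whirlpool cannot start until the boil (finishes hour 14, plus 2-hour gap → hour 16); lautering (finishes hour 4). The controlling bound is hour 16, so whirlpool finishes at 16 + 3 = hour 19.
Chilling cannot start until whirlpool (finishes hour 19); lautering (finishes hour 4); the boil (finishes hour 14). The controlling bound is hour 19, so chilling finishes at 19 + 3 = hour 22.
After chilling (finishes hour 22), conditioning can start at hour 22 and finishes at hour 27.
Pitching cannot start until chilling (finishes hour 22); whirlpool (finishes hour 19). The controlling bound is hour 22, so pitching finishes at 22 + 2 = hour 24.
Packaging needs all of pitching (finishes hour 24); chilling (finishes hour 22). That puts its earliest start at hour 24; it finishes at 24 + 7 = hour 31.
All tasks are finished once the last one completes. Finish times: Lautering at 4, The boil at 14, Whirlpool at 19, Chilling at 22, Pitching at 24, Conditioning at 27, Packaging at 31. The latest is hour 31.

31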